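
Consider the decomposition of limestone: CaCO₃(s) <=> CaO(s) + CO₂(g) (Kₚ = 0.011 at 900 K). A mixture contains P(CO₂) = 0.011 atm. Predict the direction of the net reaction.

(CaCO₃, CaO are pure solids — omitted from Qₚ.)
Qₚ = P(CO₂) = 0.011
Qₚ = 0.011 = Kₚ, so the system is already at equilibrium.

no net change (already at equilibrium)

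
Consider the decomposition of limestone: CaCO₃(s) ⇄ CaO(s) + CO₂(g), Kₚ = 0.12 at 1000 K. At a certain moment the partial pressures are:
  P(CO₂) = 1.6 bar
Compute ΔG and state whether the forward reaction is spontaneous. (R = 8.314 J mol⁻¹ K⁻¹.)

(CaCO₃, CaO are pure solids — omitted from Qₚ.)
Qₚ = P(CO₂) = 1.60
ΔG = RT ln(Qₚ/Kₚ) = (8.314 J mol⁻¹ K⁻¹)(1000 K) × ln(1.60/0.12)
   = (8.314 kJ/mol)(2.590) = 21.5 kJ/mol
ΔG > 0, so the forward reaction is non-spontaneous (proceeds in reverse).

ΔG = 21.5 kJ/mol; the forward reaction is non-spontaneous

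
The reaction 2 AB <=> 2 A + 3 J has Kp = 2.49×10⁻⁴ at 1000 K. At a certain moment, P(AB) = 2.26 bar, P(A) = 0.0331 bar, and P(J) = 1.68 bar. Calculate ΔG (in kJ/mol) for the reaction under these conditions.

Qp = P(A)²·P(J)³ / P(AB)² = (0.0331)²·(1.68)³ / (2.26)² = 0.00102
ΔG = RT ln(Qp/Kp) = (8.314 J mol⁻¹ K⁻¹)(1000 K) × ln(0.00102/2.49×10⁻⁴)
   = (8.314 kJ/mol)(1.410) = 11.7 kJ/mol
ΔG > 0, so the forward reaction is non-spontaneous (proceeds in reverse).

ΔG = 11.7 kJ/mol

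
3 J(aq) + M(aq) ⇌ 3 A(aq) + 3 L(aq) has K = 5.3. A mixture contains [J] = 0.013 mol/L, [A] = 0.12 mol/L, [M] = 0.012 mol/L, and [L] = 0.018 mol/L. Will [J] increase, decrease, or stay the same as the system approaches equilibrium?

Q = [A]³·[L]³ / ([J]³·[M]) = (0.12)³·(0.018)³ / ((0.013)³·(0.012)) = 0.38
Q = 0.38 < K = 5.3: net forward reaction.
J is a reactant, so it decreases.

decrease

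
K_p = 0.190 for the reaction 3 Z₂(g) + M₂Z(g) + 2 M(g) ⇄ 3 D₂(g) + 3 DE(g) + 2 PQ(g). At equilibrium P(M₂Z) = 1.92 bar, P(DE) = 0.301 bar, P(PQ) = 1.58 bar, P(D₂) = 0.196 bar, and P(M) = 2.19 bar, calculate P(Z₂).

P(Z₂) = 0.0664 bar

At equilibrium, K_p = P(D₂)³·P(DE)³·P(PQ)² / (P(Z₂)³·P(M₂Z)·P(M)²) = 0.190.
(0.196)³·(0.301)³·(1.58)² / ((P(Z₂))³·(1.92)·(2.19)²) = 0.190
P(Z₂)³ = 2.93e-4 ⇒ P(Z₂) = 0.0664 bar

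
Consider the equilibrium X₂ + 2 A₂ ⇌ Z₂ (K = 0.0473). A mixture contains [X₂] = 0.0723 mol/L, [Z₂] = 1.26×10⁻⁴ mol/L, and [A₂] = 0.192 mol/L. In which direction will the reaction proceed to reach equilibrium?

neither direction; the system is at equilibrium

Q = [Z₂] / ([X₂]·[A₂]²) = (1.26×10⁻⁴) / ((0.0723)·(0.192)²) = 0.0473
Q = 0.0473 = K, so the system is already at equilibrium.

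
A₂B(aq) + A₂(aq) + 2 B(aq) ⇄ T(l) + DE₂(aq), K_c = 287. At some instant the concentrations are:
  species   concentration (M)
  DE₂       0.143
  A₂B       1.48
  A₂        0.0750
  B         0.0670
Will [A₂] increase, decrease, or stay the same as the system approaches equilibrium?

(T is a pure liquid — omitted from Q_c.)
Q_c = [DE₂] / ([A₂B]·[A₂]·[B]²) = (0.143) / ((1.48)·(0.0750)·(0.0670)²) = 287
Q_c = 287 = K_c; the system is at equilibrium.

stay the same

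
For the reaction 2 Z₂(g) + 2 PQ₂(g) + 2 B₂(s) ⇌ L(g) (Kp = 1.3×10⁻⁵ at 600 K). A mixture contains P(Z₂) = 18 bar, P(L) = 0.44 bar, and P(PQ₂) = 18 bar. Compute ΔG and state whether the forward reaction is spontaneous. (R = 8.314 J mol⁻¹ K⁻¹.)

(B₂ is a pure solid — omitted from Qp.)
Qp = P(L) / (P(Z₂)²·P(PQ₂)²) = (0.44) / ((18)²·(18)²) = 4.19×10⁻⁶
ΔG = RT ln(Qp/Kp) = (8.314 J mol⁻¹ K⁻¹)(600 K) × ln(4.19×10⁻⁶/1.3×10⁻⁵)
   = (4.988 kJ/mol)(-1.132) = -5.65 kJ/mol
ΔG < 0, so the forward reaction is spontaneous (proceeds forward).

ΔG = -5.65 kJ/mol; the forward reaction is spontaneous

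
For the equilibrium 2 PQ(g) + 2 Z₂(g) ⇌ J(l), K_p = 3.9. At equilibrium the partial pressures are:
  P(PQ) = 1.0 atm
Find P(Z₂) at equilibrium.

P(Z₂) = 0.51 atm

(J is a pure liquid — omitted from K_p.)
At equilibrium, K_p = 1 / (P(PQ)²·P(Z₂)²) = 3.9.
1 / ((1.0)²·(P(Z₂))²) = 3.9
P(Z₂)² = 0.256 ⇒ P(Z₂) = 0.51 atm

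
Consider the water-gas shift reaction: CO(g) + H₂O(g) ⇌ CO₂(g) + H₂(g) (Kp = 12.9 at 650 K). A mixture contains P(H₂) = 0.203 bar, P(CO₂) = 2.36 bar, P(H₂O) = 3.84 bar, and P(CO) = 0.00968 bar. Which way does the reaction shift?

Qp = P(CO₂)·P(H₂) / (P(CO)·P(H₂O)) = (2.36)·(0.203) / ((0.00968)·(3.84)) = 12.9
Qp = 12.9 = Kp, so the system is already at equilibrium.

at equilibrium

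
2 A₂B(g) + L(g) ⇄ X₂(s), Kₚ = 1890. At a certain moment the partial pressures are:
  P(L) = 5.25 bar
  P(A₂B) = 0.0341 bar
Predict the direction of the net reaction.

(X₂ is a pure solid — omitted from Qₚ.)
Qₚ = 1 / (P(A₂B)²·P(L)) = 1 / ((0.0341)²·(5.25)) = 164
Qₚ = 164 < Kₚ = 1890, so the forward reaction proceeds.

toward products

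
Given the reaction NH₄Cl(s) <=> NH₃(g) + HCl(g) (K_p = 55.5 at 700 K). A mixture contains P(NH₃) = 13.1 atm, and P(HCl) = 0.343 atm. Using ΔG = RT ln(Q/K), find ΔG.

ΔG = -14.6 kJ/mol

(NH₄Cl is a pure solid — omitted from Q_p.)
Q_p = P(NH₃)·P(HCl) = (13.1)·(0.343) = 4.49
ΔG = RT ln(Q_p/K_p) = (8.314 J mol⁻¹ K⁻¹)(700 K) × ln(4.49/55.5)
   = (5.820 kJ/mol)(-2.515) = -14.6 kJ/mol
ΔG < 0, so the forward reaction is spontaneous (proceeds forward).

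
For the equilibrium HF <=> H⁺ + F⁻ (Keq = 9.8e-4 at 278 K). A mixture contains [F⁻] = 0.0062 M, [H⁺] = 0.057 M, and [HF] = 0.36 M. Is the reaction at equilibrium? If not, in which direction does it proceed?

Q = [H⁺]·[F⁻] / [HF] = (0.057)·(0.0062) / (0.36) = 9.8e-4
Q = 9.8e-4 = Keq, so the system is already at equilibrium.

at equilibrium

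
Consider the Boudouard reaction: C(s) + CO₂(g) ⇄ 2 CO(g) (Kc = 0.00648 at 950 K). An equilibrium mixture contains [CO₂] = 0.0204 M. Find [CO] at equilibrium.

(C is a pure solid — omitted from Kc.)
At equilibrium, Kc = [CO]² / [CO₂] = 0.00648.
([CO])² / (0.0204) = 0.00648
[CO]² = 1.32×10⁻⁴ ⇒ [CO] = 0.0115 M

[CO] = 0.0115 M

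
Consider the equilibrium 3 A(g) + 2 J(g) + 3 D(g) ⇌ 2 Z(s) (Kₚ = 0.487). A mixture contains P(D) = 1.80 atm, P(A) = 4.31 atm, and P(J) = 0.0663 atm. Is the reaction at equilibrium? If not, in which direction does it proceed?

(Z is a pure solid — omitted from Qₚ.)
Qₚ = 1 / (P(A)³·P(J)²·P(D)³) = 1 / ((4.31)³·(0.0663)²·(1.80)³) = 0.487
Qₚ = 0.487 = Kₚ, so the system is already at equilibrium.

at equilibrium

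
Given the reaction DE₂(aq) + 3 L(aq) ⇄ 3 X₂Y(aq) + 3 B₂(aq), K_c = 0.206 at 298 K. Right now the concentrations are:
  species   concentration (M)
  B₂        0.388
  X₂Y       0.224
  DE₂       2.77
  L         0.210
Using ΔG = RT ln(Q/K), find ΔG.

ΔG = -5.17 kJ/mol

Q_c = [X₂Y]³·[B₂]³ / ([DE₂]·[L]³) = (0.224)³·(0.388)³ / ((2.77)·(0.210)³) = 0.0256
ΔG = RT ln(Q_c/K_c) = (8.314 J mol⁻¹ K⁻¹)(298 K) × ln(0.0256/0.206)
   = (2.478 kJ/mol)(-2.085) = -5.17 kJ/mol
ΔG < 0, so the forward reaction is spontaneous (proceeds forward).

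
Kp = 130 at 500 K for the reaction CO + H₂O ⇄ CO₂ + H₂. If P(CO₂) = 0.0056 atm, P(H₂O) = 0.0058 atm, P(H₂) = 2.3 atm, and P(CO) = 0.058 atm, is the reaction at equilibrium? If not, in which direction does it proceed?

forward (toward products)

Qp = P(CO₂)·P(H₂) / (P(CO)·P(H₂O)) = (0.0056)·(2.3) / ((0.058)·(0.0058)) = 38
Qp = 38 < Kp = 130, so the forward reaction proceeds.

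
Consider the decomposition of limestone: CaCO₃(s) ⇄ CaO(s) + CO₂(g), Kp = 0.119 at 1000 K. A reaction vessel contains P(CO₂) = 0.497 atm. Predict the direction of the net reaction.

(CaCO₃, CaO are pure solids — omitted from Qp.)
Qp = P(CO₂) = 0.497
Qp = 0.497 > Kp = 0.119, so the reverse reaction proceeds.

reverse (toward reactants)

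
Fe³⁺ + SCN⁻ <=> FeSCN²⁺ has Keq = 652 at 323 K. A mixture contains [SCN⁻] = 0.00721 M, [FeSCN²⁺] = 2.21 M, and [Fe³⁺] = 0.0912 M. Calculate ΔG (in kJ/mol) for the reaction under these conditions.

ΔG = 4.40 kJ/mol

Q = [FeSCN²⁺] / ([Fe³⁺]·[SCN⁻]) = (2.21) / ((0.0912)·(0.00721)) = 3360
ΔG = RT ln(Q/Keq) = (8.314 J mol⁻¹ K⁻¹)(323 K) × ln(3360/652)
   = (2.685 kJ/mol)(1.640) = 4.40 kJ/mol
ΔG > 0, so the forward reaction is non-spontaneous (proceeds in reverse).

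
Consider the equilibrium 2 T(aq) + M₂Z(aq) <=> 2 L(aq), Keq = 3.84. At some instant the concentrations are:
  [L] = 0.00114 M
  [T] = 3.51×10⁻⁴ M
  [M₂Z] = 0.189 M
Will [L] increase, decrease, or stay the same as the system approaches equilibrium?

decrease

Q = [L]² / ([T]²·[M₂Z]) = (0.00114)² / ((3.51×10⁻⁴)²·(0.189)) = 55.8
Q = 55.8 > Keq = 3.84: net reverse reaction.
L is a product, so it decreases.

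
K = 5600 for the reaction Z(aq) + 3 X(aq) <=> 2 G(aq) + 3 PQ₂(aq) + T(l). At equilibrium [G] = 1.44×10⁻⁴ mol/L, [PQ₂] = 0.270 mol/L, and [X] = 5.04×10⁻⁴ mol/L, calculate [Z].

(T is a pure liquid — omitted from K.)
At equilibrium, K = [G]²·[PQ₂]³ / ([Z]·[X]³) = 5600.
(1.44×10⁻⁴)²·(0.270)³ / (([Z])·(5.04×10⁻⁴)³) = 5600
[Z] = 5.69×10⁻⁴ mol/L

[Z] = 5.69×10⁻⁴ mol/L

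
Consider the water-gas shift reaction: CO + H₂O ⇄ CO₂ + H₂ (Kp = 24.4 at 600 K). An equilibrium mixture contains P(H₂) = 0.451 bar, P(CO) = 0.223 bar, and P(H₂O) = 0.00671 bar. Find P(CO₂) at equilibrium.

At equilibrium, Kp = P(CO₂)·P(H₂) / (P(CO)·P(H₂O)) = 24.4.
(P(CO₂))·(0.451) / ((0.223)·(0.00671)) = 24.4
P(CO₂) = 0.0810 bar

P(CO₂) = 0.0810 bar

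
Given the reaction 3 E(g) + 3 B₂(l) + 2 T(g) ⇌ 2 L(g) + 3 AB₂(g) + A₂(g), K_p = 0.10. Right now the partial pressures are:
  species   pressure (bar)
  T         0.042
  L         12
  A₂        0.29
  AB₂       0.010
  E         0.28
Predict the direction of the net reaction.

reverse (toward reactants)

(B₂ is a pure liquid — omitted from Q_p.)
Q_p = P(L)²·P(AB₂)³·P(A₂) / (P(E)³·P(T)²) = (12)²·(0.010)³·(0.29) / ((0.28)³·(0.042)²) = 1.1
Q_p = 1.1 > K_p = 0.10, so the reverse reaction proceeds.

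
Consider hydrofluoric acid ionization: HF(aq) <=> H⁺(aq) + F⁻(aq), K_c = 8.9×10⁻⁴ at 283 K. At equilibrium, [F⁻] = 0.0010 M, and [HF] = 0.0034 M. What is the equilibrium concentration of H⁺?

[H⁺] = 0.0030 M

At equilibrium, K_c = [H⁺]·[F⁻] / [HF] = 8.9×10⁻⁴.
([H⁺])·(0.0010) / (0.0034) = 8.9×10⁻⁴
[H⁺] = 0.00303 = 0.0030 M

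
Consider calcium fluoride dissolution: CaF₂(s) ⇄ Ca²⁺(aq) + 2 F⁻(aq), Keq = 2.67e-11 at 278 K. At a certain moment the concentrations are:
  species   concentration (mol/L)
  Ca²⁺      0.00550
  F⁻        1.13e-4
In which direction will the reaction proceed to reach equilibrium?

reverse (toward reactants)

(CaF₂ is a pure solid — omitted from Q.)
Q = [Ca²⁺]·[F⁻]² = (0.00550)·(1.13e-4)² = 7.02e-11
Q = 7.02e-11 > Keq = 2.67e-11, so the reverse reaction proceeds.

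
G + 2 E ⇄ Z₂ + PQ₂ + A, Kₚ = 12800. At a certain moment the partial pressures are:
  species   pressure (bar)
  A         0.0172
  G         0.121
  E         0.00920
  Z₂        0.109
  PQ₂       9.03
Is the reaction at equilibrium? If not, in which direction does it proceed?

Qₚ = P(Z₂)·P(PQ₂)·P(A) / (P(G)·P(E)²) = (0.109)·(9.03)·(0.0172) / ((0.121)·(0.00920)²) = 1650
Qₚ = 1650 < Kₚ = 12800, so the forward reaction proceeds.

to the right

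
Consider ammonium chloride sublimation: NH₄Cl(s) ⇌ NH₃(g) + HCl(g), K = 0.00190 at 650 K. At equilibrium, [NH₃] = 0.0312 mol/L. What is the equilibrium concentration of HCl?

[HCl] = 0.0609 mol/L

(NH₄Cl is a pure solid — omitted from K.)
At equilibrium, K = [NH₃]·[HCl] = 0.00190.
(0.0312)·([HCl]) = 0.00190
[HCl] = 0.0609 mol/L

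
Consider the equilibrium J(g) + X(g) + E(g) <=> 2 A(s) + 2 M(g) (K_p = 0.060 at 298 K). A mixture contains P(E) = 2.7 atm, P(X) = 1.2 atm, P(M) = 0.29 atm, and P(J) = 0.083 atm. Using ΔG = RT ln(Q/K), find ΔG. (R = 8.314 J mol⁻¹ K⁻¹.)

ΔG = 4.09 kJ/mol

(A is a pure solid — omitted from Q_p.)
Q_p = P(M)² / (P(J)·P(X)·P(E)) = (0.29)² / ((0.083)·(1.2)·(2.7)) = 0.313
ΔG = RT ln(Q_p/K_p) = (8.314 J mol⁻¹ K⁻¹)(298 K) × ln(0.313/0.060)
   = (2.478 kJ/mol)(1.652) = 4.09 kJ/mol
ΔG > 0, so the forward reaction is non-spontaneous (proceeds in reverse).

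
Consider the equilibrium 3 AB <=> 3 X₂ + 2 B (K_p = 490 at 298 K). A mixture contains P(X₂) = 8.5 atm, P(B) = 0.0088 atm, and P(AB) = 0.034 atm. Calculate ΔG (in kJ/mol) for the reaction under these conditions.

ΔG = 2.24 kJ/mol

Q_p = P(X₂)³·P(B)² / P(AB)³ = (8.5)³·(0.0088)² / (0.034)³ = 1210
ΔG = RT ln(Q_p/K_p) = (8.314 J mol⁻¹ K⁻¹)(298 K) × ln(1210/490)
   = (2.478 kJ/mol)(0.9040) = 2.24 kJ/mol
ΔG > 0, so the forward reaction is non-spontaneous (proceeds in reverse).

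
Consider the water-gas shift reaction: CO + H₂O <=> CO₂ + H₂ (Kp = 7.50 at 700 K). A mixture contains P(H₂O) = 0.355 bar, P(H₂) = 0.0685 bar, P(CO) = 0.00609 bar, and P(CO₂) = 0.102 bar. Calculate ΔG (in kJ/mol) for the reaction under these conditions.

ΔG = -4.90 kJ/mol

Qp = P(CO₂)·P(H₂) / (P(CO)·P(H₂O)) = (0.102)·(0.0685) / ((0.00609)·(0.355)) = 3.23
ΔG = RT ln(Qp/Kp) = (8.314 J mol⁻¹ K⁻¹)(700 K) × ln(3.23/7.50)
   = (5.820 kJ/mol)(-0.8424) = -4.90 kJ/mol
ΔG < 0, so the forward reaction is spontaneous (proceeds forward).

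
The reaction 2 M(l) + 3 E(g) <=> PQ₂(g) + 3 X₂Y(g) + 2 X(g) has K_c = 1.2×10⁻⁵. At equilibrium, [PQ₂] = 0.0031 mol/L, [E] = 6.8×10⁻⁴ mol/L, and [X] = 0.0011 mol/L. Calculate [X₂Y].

(M is a pure liquid — omitted from K_c.)
At equilibrium, K_c = [PQ₂]·[X₂Y]³·[X]² / [E]³ = 1.2×10⁻⁵.
(0.0031)·([X₂Y])³·(0.0011)² / (6.8×10⁻⁴)³ = 1.2×10⁻⁵
[X₂Y]³ = 1.01×10⁻⁶ ⇒ [X₂Y] = 0.010 mol/L

[X₂Y] = 0.010 mol/L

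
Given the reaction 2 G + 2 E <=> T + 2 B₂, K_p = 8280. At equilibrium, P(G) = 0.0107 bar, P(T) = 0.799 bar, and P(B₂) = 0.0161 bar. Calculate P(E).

At equilibrium, K_p = P(T)·P(B₂)² / (P(G)²·P(E)²) = 8280.
(0.799)·(0.0161)² / ((0.0107)²·(P(E))²) = 8280
P(E)² = 2.18e-4 ⇒ P(E) = 0.0148 bar

P(E) = 0.0148 bar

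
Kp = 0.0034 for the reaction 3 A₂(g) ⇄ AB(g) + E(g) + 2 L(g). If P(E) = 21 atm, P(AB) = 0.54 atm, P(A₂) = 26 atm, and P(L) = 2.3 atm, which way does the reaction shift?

Qp = P(AB)·P(E)·P(L)² / P(A₂)³ = (0.54)·(21)·(2.3)² / (26)³ = 0.0034
Qp = 0.0034 = Kp, so the system is already at equilibrium.

no net change (already at equilibrium)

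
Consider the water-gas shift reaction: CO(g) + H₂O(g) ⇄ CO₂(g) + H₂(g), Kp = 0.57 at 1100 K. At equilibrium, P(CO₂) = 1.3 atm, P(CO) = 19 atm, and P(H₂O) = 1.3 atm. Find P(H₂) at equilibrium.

P(H₂) = 11 atm

At equilibrium, Kp = P(CO₂)·P(H₂) / (P(CO)·P(H₂O)) = 0.57.
(1.3)·(P(H₂)) / ((19)·(1.3)) = 0.57
P(H₂) = 10.8 = 11 atm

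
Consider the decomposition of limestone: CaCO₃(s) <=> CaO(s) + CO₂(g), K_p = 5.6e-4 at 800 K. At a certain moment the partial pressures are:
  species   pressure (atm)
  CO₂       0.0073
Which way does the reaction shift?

(CaCO₃, CaO are pure solids — omitted from Q_p.)
Q_p = P(CO₂) = 0.0073
Q_p = 0.0073 > K_p = 5.6e-4, so the reverse reaction proceeds.

toward reactants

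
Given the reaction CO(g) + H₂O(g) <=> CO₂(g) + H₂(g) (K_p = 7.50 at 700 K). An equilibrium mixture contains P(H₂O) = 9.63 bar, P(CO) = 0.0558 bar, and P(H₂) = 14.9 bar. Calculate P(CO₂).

At equilibrium, K_p = P(CO₂)·P(H₂) / (P(CO)·P(H₂O)) = 7.50.
(P(CO₂))·(14.9) / ((0.0558)·(9.63)) = 7.50
P(CO₂) = 0.270 bar

P(CO₂) = 0.270 bar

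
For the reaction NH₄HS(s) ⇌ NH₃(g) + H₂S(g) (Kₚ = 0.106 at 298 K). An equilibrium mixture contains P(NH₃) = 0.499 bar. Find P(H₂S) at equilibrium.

(NH₄HS is a pure solid — omitted from Kₚ.)
At equilibrium, Kₚ = P(NH₃)·P(H₂S) = 0.106.
(0.499)·(P(H₂S)) = 0.106
P(H₂S) = 0.212 bar

P(H₂S) = 0.212 bar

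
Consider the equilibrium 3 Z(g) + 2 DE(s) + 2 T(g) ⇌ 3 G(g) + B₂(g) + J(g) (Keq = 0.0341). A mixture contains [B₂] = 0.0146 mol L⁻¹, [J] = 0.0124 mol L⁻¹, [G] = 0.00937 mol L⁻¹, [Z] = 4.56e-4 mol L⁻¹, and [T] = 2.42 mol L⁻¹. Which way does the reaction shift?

(DE is a pure solid — omitted from Q.)
Q = [G]³·[B₂]·[J] / ([Z]³·[T]²) = (0.00937)³·(0.0146)·(0.0124) / ((4.56e-4)³·(2.42)²) = 0.268
Q = 0.268 > Keq = 0.0341, so the reverse reaction proceeds.

to the left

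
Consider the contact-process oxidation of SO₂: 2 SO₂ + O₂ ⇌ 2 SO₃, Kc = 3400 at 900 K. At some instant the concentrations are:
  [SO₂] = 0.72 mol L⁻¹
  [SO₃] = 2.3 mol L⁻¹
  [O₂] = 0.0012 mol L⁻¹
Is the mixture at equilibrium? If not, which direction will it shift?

no; Q > K, reaction proceeds in reverse

Qc = [SO₃]² / ([SO₂]²·[O₂]) = (2.3)² / ((0.72)²·(0.0012)) = 8500
Qc = 8500 > Kc = 3400: net reverse reaction.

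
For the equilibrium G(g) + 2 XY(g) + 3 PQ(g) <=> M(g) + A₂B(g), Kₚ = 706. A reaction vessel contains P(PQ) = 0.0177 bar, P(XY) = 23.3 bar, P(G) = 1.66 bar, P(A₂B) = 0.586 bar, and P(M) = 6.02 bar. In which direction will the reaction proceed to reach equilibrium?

Qₚ = P(M)·P(A₂B) / (P(G)·P(XY)²·P(PQ)³) = (6.02)·(0.586) / ((1.66)·(23.3)²·(0.0177)³) = 706
Qₚ = 706 = Kₚ, so the system is already at equilibrium.

neither direction; the system is at equilibrium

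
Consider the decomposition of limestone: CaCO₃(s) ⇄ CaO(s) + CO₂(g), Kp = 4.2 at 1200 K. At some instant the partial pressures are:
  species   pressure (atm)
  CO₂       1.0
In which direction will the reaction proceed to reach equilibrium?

in the forward direction

(CaCO₃, CaO are pure solids — omitted from Qp.)
Qp = P(CO₂) = 1.0
Qp = 1.0 < Kp = 4.2, so the forward reaction proceeds.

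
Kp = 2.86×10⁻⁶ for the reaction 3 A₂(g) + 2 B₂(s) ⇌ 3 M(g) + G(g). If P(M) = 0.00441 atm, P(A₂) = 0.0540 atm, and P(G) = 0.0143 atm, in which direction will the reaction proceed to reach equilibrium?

reverse (toward reactants)

(B₂ is a pure solid — omitted from Qp.)
Qp = P(M)³·P(G) / P(A₂)³ = (0.00441)³·(0.0143) / (0.0540)³ = 7.79×10⁻⁶
Qp = 7.79×10⁻⁶ > Kp = 2.86×10⁻⁶, so the reverse reaction proceeds.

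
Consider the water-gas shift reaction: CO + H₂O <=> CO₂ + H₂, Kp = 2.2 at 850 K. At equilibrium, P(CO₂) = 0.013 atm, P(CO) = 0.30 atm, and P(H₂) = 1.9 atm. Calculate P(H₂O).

P(H₂O) = 0.037 atm

At equilibrium, Kp = P(CO₂)·P(H₂) / (P(CO)·P(H₂O)) = 2.2.
(0.013)·(1.9) / ((0.30)·(P(H₂O))) = 2.2
P(H₂O) = 0.0374 = 0.037 atm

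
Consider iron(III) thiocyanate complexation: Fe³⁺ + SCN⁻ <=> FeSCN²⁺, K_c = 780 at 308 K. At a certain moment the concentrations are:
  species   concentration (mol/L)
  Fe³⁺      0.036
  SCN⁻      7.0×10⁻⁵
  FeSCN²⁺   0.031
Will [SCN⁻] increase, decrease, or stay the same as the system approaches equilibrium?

Q_c = [FeSCN²⁺] / ([Fe³⁺]·[SCN⁻]) = (0.031) / ((0.036)·(7.0×10⁻⁵)) = 12000
Q_c = 12000 > K_c = 780: net reverse reaction.
SCN⁻ is a reactant, so it increases.

increase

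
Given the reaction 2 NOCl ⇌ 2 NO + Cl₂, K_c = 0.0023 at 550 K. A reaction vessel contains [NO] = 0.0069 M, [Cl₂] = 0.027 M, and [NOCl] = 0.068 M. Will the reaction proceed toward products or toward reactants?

Q_c = [NO]²·[Cl₂] / [NOCl]² = (0.0069)²·(0.027) / (0.068)² = 2.8×10⁻⁴
Q_c = 2.8×10⁻⁴ < K_c = 0.0023, so the forward reaction proceeds.

forward (toward products)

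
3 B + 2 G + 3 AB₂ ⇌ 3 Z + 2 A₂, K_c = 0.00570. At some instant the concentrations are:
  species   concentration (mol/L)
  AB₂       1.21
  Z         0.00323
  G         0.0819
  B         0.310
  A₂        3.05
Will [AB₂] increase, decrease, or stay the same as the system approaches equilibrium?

decrease

Q_c = [Z]³·[A₂]² / ([B]³·[G]²·[AB₂]³) = (0.00323)³·(3.05)² / ((0.310)³·(0.0819)²·(1.21)³) = 8.86e-4
Q_c = 8.86e-4 < K_c = 0.00570: net forward reaction.
AB₂ is a reactant, so it decreases.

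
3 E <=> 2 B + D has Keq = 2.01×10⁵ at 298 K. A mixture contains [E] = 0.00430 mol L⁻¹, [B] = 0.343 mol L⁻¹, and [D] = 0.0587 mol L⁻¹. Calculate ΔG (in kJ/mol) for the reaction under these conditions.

Q = [B]²·[D] / [E]³ = (0.343)²·(0.0587) / (0.00430)³ = 86900
ΔG = RT ln(Q/Keq) = (8.314 J mol⁻¹ K⁻¹)(298 K) × ln(86900/2.01×10⁵)
   = (2.478 kJ/mol)(-0.8385) = -2.08 kJ/mol
ΔG < 0, so the forward reaction is spontaneous (proceeds forward).

ΔG = -2.08 kJ/mol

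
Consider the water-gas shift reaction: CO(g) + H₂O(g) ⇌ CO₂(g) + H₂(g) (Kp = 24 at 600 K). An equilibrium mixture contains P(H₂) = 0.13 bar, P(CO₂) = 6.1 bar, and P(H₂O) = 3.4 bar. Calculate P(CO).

P(CO) = 0.0097 bar

At equilibrium, Kp = P(CO₂)·P(H₂) / (P(CO)·P(H₂O)) = 24.
(6.1)·(0.13) / ((P(CO))·(3.4)) = 24
P(CO) = 0.00972 = 0.0097 bar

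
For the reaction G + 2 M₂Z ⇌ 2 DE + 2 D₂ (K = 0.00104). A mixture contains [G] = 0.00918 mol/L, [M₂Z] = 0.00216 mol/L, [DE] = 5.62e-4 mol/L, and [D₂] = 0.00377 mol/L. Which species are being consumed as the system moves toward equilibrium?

Q = [DE]²·[D₂]² / ([G]·[M₂Z]²) = (5.62e-4)²·(0.00377)² / ((0.00918)·(0.00216)²) = 1.05e-4
Q = 1.05e-4 < K = 0.00104: net forward reaction.

G, M₂Z (reactants)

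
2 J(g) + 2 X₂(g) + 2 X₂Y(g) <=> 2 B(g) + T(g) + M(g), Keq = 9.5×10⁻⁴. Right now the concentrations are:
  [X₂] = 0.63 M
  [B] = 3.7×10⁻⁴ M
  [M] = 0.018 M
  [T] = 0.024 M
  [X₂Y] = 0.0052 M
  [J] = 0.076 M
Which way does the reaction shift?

Q = [B]²·[T]·[M] / ([J]²·[X₂]²·[X₂Y]²) = (3.7×10⁻⁴)²·(0.024)·(0.018) / ((0.076)²·(0.63)²·(0.0052)²) = 9.5×10⁻⁴
Q = 9.5×10⁻⁴ = Keq, so the system is already at equilibrium.

no net change (already at equilibrium)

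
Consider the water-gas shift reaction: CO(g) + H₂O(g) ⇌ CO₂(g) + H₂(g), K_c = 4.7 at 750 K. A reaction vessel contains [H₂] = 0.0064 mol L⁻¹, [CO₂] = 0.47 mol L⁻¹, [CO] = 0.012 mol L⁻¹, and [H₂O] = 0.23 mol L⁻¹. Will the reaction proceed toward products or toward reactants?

forward (toward products)

Q_c = [CO₂]·[H₂] / ([CO]·[H₂O]) = (0.47)·(0.0064) / ((0.012)·(0.23)) = 1.1
Q_c = 1.1 < K_c = 4.7, so the forward reaction proceeds.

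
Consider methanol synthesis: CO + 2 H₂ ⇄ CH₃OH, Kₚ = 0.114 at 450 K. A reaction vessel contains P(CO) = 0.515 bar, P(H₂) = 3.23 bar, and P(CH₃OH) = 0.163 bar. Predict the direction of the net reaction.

Qₚ = P(CH₃OH) / (P(CO)·P(H₂)²) = (0.163) / ((0.515)·(3.23)²) = 0.0303
Qₚ = 0.0303 < Kₚ = 0.114, so the forward reaction proceeds.

forward (toward products)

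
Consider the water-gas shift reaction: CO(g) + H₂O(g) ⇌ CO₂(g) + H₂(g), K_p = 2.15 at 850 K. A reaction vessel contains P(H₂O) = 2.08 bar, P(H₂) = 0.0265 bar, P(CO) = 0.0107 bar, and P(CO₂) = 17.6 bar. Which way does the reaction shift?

in the reverse direction

Q_p = P(CO₂)·P(H₂) / (P(CO)·P(H₂O)) = (17.6)·(0.0265) / ((0.0107)·(2.08)) = 21.0
Q_p = 21.0 > K_p = 2.15, so the reverse reaction proceeds.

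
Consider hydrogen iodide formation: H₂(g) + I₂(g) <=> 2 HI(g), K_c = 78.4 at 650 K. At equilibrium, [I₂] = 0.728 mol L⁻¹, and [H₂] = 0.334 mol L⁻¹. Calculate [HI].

At equilibrium, K_c = [HI]² / ([H₂]·[I₂]) = 78.4.
([HI])² / ((0.334)·(0.728)) = 78.4
[HI]² = 19.1 ⇒ [HI] = 4.37 mol L⁻¹

[HI] = 4.37 mol L⁻¹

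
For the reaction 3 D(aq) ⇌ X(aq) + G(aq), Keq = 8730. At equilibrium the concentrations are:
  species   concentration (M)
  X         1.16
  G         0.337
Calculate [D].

At equilibrium, Keq = [X]·[G] / [D]³ = 8730.
(1.16)·(0.337) / ([D])³ = 8730
[D]³ = 4.48×10⁻⁵ ⇒ [D] = 0.0355 M

[D] = 0.0355 M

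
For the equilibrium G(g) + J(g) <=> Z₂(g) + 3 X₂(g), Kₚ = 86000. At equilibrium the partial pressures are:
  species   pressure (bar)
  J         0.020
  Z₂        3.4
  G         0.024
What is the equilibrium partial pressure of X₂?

At equilibrium, Kₚ = P(Z₂)·P(X₂)³ / (P(G)·P(J)) = 86000.
(3.4)·(P(X₂))³ / ((0.024)·(0.020)) = 86000
P(X₂)³ = 12.1 ⇒ P(X₂) = 2.3 bar

P(X₂) = 2.3 bar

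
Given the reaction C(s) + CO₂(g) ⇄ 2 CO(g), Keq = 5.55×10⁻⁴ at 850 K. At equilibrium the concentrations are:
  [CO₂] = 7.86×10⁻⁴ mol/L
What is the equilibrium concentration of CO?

[CO] = 6.60×10⁻⁴ mol/L

(C is a pure solid — omitted from Keq.)
At equilibrium, Keq = [CO]² / [CO₂] = 5.55×10⁻⁴.
([CO])² / (7.86×10⁻⁴) = 5.55×10⁻⁴
[CO]² = 4.36×10⁻⁷ ⇒ [CO] = 6.60×10⁻⁴ mol/L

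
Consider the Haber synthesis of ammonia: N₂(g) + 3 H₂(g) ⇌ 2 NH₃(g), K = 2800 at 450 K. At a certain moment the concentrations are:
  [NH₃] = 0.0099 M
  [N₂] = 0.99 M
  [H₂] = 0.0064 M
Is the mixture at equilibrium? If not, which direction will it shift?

no; Q < K, reaction proceeds forward

Q = [NH₃]² / ([N₂]·[H₂]³) = (0.0099)² / ((0.99)·(0.0064)³) = 380
Q = 380 < K = 2800: net forward reaction.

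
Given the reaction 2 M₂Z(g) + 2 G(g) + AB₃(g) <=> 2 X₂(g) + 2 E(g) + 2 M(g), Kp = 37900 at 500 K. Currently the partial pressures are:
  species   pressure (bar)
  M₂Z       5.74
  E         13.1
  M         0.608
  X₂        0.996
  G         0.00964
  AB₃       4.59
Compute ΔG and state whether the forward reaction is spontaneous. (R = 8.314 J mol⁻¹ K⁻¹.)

ΔG = -8.88 kJ/mol; the forward reaction is spontaneous

Qp = P(X₂)²·P(E)²·P(M)² / (P(M₂Z)²·P(G)²·P(AB₃)) = (0.996)²·(13.1)²·(0.608)² / ((5.74)²·(0.00964)²·(4.59)) = 4480
ΔG = RT ln(Qp/Kp) = (8.314 J mol⁻¹ K⁻¹)(500 K) × ln(4480/37900)
   = (4.157 kJ/mol)(-2.135) = -8.88 kJ/mol
ΔG < 0, so the forward reaction is spontaneous (proceeds forward).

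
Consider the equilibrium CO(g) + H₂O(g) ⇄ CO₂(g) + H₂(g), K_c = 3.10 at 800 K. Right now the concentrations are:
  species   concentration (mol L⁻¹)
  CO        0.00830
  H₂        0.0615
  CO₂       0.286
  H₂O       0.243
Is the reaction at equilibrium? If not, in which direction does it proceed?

to the left

Q_c = [CO₂]·[H₂] / ([CO]·[H₂O]) = (0.286)·(0.0615) / ((0.00830)·(0.243)) = 8.72
Q_c = 8.72 > K_c = 3.10, so the reverse reaction proceeds.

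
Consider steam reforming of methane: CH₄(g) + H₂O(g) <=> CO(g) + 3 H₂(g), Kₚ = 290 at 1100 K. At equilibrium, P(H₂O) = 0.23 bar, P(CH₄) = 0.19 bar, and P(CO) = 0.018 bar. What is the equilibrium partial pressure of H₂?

At equilibrium, Kₚ = P(CO)·P(H₂)³ / (P(CH₄)·P(H₂O)) = 290.
(0.018)·(P(H₂))³ / ((0.19)·(0.23)) = 290
P(H₂)³ = 704 ⇒ P(H₂) = 8.9 bar

P(H₂) = 8.9 bar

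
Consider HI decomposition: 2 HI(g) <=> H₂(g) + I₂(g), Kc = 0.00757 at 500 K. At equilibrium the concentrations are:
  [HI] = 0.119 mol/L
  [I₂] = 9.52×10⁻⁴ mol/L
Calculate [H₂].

[H₂] = 0.113 mol/L

At equilibrium, Kc = [H₂]·[I₂] / [HI]² = 0.00757.
([H₂])·(9.52×10⁻⁴) / (0.119)² = 0.00757
[H₂] = 0.113 mol/L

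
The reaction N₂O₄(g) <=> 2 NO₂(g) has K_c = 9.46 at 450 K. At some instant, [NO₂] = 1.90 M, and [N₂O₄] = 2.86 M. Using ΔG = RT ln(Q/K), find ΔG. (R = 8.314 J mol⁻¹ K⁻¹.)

ΔG = -7.54 kJ/mol

Q_c = [NO₂]² / [N₂O₄] = (1.90)² / (2.86) = 1.26
ΔG = RT ln(Q_c/K_c) = (8.314 J mol⁻¹ K⁻¹)(450 K) × ln(1.26/9.46)
   = (3.741 kJ/mol)(-2.016) = -7.54 kJ/mol
ΔG < 0, so the forward reaction is spontaneous (proceeds forward).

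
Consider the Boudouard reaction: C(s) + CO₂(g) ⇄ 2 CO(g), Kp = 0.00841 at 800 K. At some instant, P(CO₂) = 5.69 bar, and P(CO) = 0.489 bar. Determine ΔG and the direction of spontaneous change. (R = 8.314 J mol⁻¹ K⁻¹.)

ΔG = 10.7 kJ/mol; the forward reaction is non-spontaneous

(C is a pure solid — omitted from Qp.)
Qp = P(CO)² / P(CO₂) = (0.489)² / (5.69) = 0.0420
ΔG = RT ln(Qp/Kp) = (8.314 J mol⁻¹ K⁻¹)(800 K) × ln(0.0420/0.00841)
   = (6.651 kJ/mol)(1.608) = 10.7 kJ/mol
ΔG > 0, so the forward reaction is non-spontaneous (proceeds in reverse).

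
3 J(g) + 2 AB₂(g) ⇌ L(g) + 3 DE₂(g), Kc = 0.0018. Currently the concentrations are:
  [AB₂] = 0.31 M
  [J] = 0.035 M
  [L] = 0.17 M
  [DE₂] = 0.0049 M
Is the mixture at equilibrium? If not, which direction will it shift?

Qc = [L]·[DE₂]³ / ([J]³·[AB₂]²) = (0.17)·(0.0049)³ / ((0.035)³·(0.31)²) = 0.0049
Qc = 0.0049 > Kc = 0.0018: net reverse reaction.

no; Q > K, reaction proceeds in reverse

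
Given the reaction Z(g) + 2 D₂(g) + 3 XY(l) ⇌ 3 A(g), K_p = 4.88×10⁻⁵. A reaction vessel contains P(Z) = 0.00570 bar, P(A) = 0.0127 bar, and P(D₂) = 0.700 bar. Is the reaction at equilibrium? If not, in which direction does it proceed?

(XY is a pure liquid — omitted from Q_p.)
Q_p = P(A)³ / (P(Z)·P(D₂)²) = (0.0127)³ / ((0.00570)·(0.700)²) = 7.33×10⁻⁴
Q_p = 7.33×10⁻⁴ > K_p = 4.88×10⁻⁵, so the reverse reaction proceeds.

reverse (toward reactants)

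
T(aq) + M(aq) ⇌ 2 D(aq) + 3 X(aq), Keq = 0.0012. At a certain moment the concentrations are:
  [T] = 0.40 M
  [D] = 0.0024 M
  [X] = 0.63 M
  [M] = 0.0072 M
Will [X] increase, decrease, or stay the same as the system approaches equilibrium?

increase

Q = [D]²·[X]³ / ([T]·[M]) = (0.0024)²·(0.63)³ / ((0.40)·(0.0072)) = 5.0×10⁻⁴
Q = 5.0×10⁻⁴ < Keq = 0.0012: net forward reaction.
X is a product, so it increases.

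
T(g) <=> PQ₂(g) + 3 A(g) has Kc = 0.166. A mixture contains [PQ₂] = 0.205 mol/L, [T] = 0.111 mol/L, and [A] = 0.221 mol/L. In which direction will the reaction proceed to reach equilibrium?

to the right

Qc = [PQ₂]·[A]³ / [T] = (0.205)·(0.221)³ / (0.111) = 0.0199
Qc = 0.0199 < Kc = 0.166, so the forward reaction proceeds.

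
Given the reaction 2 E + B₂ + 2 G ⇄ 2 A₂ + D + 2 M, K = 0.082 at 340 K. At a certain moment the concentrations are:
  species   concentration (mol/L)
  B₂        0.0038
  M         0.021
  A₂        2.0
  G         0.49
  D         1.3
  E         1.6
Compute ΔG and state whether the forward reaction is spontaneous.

ΔG = 7.02 kJ/mol; the forward reaction is non-spontaneous

Q = [A₂]²·[D]·[M]² / ([E]²·[B₂]·[G]²) = (2.0)²·(1.3)·(0.021)² / ((1.6)²·(0.0038)·(0.49)²) = 0.982
ΔG = RT ln(Q/K) = (8.314 J mol⁻¹ K⁻¹)(340 K) × ln(0.982/0.082)
   = (2.827 kJ/mol)(2.483) = 7.02 kJ/mol
ΔG > 0, so the forward reaction is non-spontaneous (proceeds in reverse).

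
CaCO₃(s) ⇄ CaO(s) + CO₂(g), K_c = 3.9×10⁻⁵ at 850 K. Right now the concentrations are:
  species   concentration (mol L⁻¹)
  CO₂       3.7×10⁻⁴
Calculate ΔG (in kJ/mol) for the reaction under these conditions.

ΔG = 15.9 kJ/mol

(CaCO₃, CaO are pure solids — omitted from Q_c.)
Q_c = [CO₂] = 3.70×10⁻⁴
ΔG = RT ln(Q_c/K_c) = (8.314 J mol⁻¹ K⁻¹)(850 K) × ln(3.70×10⁻⁴/3.9×10⁻⁵)
   = (7.067 kJ/mol)(2.250) = 15.9 kJ/mol
ΔG > 0, so the forward reaction is non-spontaneous (proceeds in reverse).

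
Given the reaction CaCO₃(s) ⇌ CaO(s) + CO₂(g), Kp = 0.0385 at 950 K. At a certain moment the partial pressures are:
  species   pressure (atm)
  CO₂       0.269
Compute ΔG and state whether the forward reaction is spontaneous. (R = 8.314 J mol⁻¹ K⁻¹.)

ΔG = 15.4 kJ/mol; the forward reaction is non-spontaneous

(CaCO₃, CaO are pure solids — omitted from Qp.)
Qp = P(CO₂) = 0.269
ΔG = RT ln(Qp/Kp) = (8.314 J mol⁻¹ K⁻¹)(950 K) × ln(0.269/0.0385)
   = (7.898 kJ/mol)(1.944) = 15.4 kJ/mol
ΔG > 0, so the forward reaction is non-spontaneous (proceeds in reverse).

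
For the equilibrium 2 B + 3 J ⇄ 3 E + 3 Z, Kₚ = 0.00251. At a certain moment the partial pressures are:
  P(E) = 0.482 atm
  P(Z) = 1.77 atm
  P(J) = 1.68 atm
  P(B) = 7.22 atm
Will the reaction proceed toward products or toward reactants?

no net change (already at equilibrium)

Qₚ = P(E)³·P(Z)³ / (P(B)²·P(J)³) = (0.482)³·(1.77)³ / ((7.22)²·(1.68)³) = 0.00251
Qₚ = 0.00251 = Kₚ, so the system is already at equilibrium.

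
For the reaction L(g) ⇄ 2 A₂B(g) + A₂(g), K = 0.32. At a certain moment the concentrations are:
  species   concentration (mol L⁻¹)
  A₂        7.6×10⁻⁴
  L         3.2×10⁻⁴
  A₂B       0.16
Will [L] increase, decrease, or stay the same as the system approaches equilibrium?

decrease

Q = [A₂B]²·[A₂] / [L] = (0.16)²·(7.6×10⁻⁴) / (3.2×10⁻⁴) = 0.061
Q = 0.061 < K = 0.32: net forward reaction.
L is a reactant, so it decreases.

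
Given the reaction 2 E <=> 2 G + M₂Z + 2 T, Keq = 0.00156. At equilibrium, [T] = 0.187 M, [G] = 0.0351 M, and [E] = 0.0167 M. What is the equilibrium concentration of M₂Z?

At equilibrium, Keq = [G]²·[M₂Z]·[T]² / [E]² = 0.00156.
(0.0351)²·([M₂Z])·(0.187)² / (0.0167)² = 0.00156
[M₂Z] = 0.0101 M

[M₂Z] = 0.0101 M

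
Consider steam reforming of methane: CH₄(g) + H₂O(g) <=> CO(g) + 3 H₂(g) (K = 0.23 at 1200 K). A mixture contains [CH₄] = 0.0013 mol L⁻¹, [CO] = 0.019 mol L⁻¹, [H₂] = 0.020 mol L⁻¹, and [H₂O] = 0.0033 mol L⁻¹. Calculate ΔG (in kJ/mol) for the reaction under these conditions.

Q = [CO]·[H₂]³ / ([CH₄]·[H₂O]) = (0.019)·(0.020)³ / ((0.0013)·(0.0033)) = 0.0354
ΔG = RT ln(Q/K) = (8.314 J mol⁻¹ K⁻¹)(1200 K) × ln(0.0354/0.23)
   = (9.977 kJ/mol)(-1.871) = -18.7 kJ/mol
ΔG < 0, so the forward reaction is spontaneous (proceeds forward).

ΔG = -18.7 kJ/mol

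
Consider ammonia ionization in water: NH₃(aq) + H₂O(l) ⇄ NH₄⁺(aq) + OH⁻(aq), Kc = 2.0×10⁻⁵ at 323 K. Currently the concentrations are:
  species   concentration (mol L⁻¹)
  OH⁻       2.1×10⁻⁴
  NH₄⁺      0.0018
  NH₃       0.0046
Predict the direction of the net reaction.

in the reverse direction

(H₂O is a pure liquid — omitted from Qc.)
Qc = [NH₄⁺]·[OH⁻] / [NH₃] = (0.0018)·(2.1×10⁻⁴) / (0.0046) = 8.2×10⁻⁵
Qc = 8.2×10⁻⁵ > Kc = 2.0×10⁻⁵, so the reverse reaction proceeds.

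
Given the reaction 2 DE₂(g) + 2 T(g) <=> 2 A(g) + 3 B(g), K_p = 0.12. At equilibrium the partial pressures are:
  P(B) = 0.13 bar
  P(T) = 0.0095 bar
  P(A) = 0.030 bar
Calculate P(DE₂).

At equilibrium, K_p = P(A)²·P(B)³ / (P(DE₂)²·P(T)²) = 0.12.
(0.030)²·(0.13)³ / ((P(DE₂))²·(0.0095)²) = 0.12
P(DE₂)² = 0.183 ⇒ P(DE₂) = 0.43 bar

P(DE₂) = 0.43 bar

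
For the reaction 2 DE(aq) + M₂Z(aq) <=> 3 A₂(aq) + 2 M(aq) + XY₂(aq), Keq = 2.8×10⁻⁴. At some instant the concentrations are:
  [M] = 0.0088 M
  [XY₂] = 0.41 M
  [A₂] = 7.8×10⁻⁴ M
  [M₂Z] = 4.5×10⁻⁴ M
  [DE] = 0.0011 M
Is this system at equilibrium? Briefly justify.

no; Q < K, reaction proceeds forward

Q = [A₂]³·[M]²·[XY₂] / ([DE]²·[M₂Z]) = (7.8×10⁻⁴)³·(0.0088)²·(0.41) / ((0.0011)²·(4.5×10⁻⁴)) = 2.8×10⁻⁵
Q = 2.8×10⁻⁵ < Keq = 2.8×10⁻⁴: net forward reaction.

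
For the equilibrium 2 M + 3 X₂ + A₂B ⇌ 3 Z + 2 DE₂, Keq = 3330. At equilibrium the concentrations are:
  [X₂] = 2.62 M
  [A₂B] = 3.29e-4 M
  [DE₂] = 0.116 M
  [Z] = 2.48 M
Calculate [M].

[M] = 0.102 M

At equilibrium, Keq = [Z]³·[DE₂]² / ([M]²·[X₂]³·[A₂B]) = 3330.
(2.48)³·(0.116)² / (([M])²·(2.62)³·(3.29e-4)) = 3330
[M]² = 0.0104 ⇒ [M] = 0.102 M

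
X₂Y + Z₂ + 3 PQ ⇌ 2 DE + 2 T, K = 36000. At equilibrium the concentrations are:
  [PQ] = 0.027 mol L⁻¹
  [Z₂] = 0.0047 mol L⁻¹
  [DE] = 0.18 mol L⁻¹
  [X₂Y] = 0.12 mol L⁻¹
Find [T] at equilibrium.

[T] = 0.11 mol L⁻¹

At equilibrium, K = [DE]²·[T]² / ([X₂Y]·[Z₂]·[PQ]³) = 36000.
(0.18)²·([T])² / ((0.12)·(0.0047)·(0.027)³) = 36000
[T]² = 0.0123 ⇒ [T] = 0.11 mol L⁻¹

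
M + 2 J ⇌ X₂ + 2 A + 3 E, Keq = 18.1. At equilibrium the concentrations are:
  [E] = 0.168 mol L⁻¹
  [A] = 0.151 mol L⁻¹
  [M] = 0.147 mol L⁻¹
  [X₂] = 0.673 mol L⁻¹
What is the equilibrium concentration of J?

[J] = 0.00523 mol L⁻¹

At equilibrium, Keq = [X₂]·[A]²·[E]³ / ([M]·[J]²) = 18.1.
(0.673)·(0.151)²·(0.168)³ / ((0.147)·([J])²) = 18.1
[J]² = 2.73e-5 ⇒ [J] = 0.00523 mol L⁻¹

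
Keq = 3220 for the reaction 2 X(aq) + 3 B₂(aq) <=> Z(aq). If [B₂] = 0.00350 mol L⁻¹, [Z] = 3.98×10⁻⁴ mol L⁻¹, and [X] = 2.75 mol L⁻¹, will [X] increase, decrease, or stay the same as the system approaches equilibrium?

Q = [Z] / ([X]²·[B₂]³) = (3.98×10⁻⁴) / ((2.75)²·(0.00350)³) = 1230
Q = 1230 < Keq = 3220: net forward reaction.
X is a reactant, so it decreases.

decrease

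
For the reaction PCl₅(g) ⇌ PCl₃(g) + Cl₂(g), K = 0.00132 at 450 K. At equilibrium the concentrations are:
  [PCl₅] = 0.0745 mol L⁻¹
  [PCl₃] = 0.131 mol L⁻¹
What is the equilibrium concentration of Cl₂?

[Cl₂] = 7.51×10⁻⁴ mol L⁻¹

At equilibrium, K = [PCl₃]·[Cl₂] / [PCl₅] = 0.00132.
(0.131)·([Cl₂]) / (0.0745) = 0.00132
[Cl₂] = 7.51×10⁻⁴ mol L⁻¹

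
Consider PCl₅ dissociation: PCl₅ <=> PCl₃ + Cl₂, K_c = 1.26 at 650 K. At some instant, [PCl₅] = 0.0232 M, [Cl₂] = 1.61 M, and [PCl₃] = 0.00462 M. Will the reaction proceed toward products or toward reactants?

toward products

Q_c = [PCl₃]·[Cl₂] / [PCl₅] = (0.00462)·(1.61) / (0.0232) = 0.321
Q_c = 0.321 < K_c = 1.26, so the forward reaction proceeds.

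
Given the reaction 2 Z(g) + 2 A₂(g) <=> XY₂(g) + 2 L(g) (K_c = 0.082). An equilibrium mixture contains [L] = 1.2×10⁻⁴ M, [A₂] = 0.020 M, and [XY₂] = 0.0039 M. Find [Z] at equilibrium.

At equilibrium, K_c = [XY₂]·[L]² / ([Z]²·[A₂]²) = 0.082.
(0.0039)·(1.2×10⁻⁴)² / (([Z])²·(0.020)²) = 0.082
[Z]² = 1.71×10⁻⁶ ⇒ [Z] = 0.0013 M

[Z] = 0.0013 M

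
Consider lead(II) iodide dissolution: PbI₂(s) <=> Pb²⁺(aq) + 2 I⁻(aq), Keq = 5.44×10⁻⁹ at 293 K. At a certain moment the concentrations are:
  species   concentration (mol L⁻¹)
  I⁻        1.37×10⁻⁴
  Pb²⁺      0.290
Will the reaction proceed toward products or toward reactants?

(PbI₂ is a pure solid — omitted from Q.)
Q = [Pb²⁺]·[I⁻]² = (0.290)·(1.37×10⁻⁴)² = 5.44×10⁻⁹
Q = 5.44×10⁻⁹ = Keq, so the system is already at equilibrium.

neither direction; the system is at equilibrium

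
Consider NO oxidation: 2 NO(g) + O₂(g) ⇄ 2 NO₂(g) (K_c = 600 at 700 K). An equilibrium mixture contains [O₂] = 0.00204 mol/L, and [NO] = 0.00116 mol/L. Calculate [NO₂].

[NO₂] = 0.00128 mol/L

At equilibrium, K_c = [NO₂]² / ([NO]²·[O₂]) = 600.
([NO₂])² / ((0.00116)²·(0.00204)) = 600
[NO₂]² = 1.65×10⁻⁶ ⇒ [NO₂] = 0.00128 mol/L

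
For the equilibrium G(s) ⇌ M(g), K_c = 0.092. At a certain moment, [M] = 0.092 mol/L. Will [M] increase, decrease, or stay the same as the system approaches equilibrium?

stay the same

(G is a pure solid — omitted from Q_c.)
Q_c = [M] = 0.092
Q_c = 0.092 = K_c; the system is at equilibrium.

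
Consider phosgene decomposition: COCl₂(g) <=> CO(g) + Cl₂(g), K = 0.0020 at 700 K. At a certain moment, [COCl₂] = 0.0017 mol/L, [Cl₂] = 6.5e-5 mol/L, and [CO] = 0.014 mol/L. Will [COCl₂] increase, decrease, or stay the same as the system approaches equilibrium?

Q = [CO]·[Cl₂] / [COCl₂] = (0.014)·(6.5e-5) / (0.0017) = 5.4e-4
Q = 5.4e-4 < K = 0.0020: net forward reaction.
COCl₂ is a reactant, so it decreases.

decrease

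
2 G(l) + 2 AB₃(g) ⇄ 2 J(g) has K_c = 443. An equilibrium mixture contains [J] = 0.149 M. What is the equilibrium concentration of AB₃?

[AB₃] = 0.00708 M

(G is a pure liquid — omitted from K_c.)
At equilibrium, K_c = [J]² / [AB₃]² = 443.
(0.149)² / ([AB₃])² = 443
[AB₃]² = 5.01e-5 ⇒ [AB₃] = 0.00708 M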